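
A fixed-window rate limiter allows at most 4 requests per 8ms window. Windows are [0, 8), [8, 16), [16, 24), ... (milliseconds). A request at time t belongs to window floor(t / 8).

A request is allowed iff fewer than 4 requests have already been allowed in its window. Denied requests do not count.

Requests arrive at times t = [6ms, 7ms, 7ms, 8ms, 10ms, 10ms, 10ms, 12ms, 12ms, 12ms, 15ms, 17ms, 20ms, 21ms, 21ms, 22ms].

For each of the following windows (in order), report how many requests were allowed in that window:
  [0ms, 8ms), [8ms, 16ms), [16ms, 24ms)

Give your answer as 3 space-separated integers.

Processing requests:
  req#1 t=6ms (window 0): ALLOW
  req#2 t=7ms (window 0): ALLOW
  req#3 t=7ms (window 0): ALLOW
  req#4 t=8ms (window 1): ALLOW
  req#5 t=10ms (window 1): ALLOW
  req#6 t=10ms (window 1): ALLOW
  req#7 t=10ms (window 1): ALLOW
  req#8 t=12ms (window 1): DENY
  req#9 t=12ms (window 1): DENY
  req#10 t=12ms (window 1): DENY
  req#11 t=15ms (window 1): DENY
  req#12 t=17ms (window 2): ALLOW
  req#13 t=20ms (window 2): ALLOW
  req#14 t=21ms (window 2): ALLOW
  req#15 t=21ms (window 2): ALLOW
  req#16 t=22ms (window 2): DENY

Allowed counts by window: 3 4 4

Answer: 3 4 4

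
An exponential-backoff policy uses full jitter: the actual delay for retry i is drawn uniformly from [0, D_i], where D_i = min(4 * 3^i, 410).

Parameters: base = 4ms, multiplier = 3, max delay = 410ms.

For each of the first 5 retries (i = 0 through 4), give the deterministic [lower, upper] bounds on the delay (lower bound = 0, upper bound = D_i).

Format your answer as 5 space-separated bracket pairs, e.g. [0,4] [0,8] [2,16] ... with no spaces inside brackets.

Answer: [0,4] [0,12] [0,36] [0,108] [0,324]

Derivation:
Computing bounds per retry:
  i=0: D_i=min(4*3^0,410)=4, bounds=[0,4]
  i=1: D_i=min(4*3^1,410)=12, bounds=[0,12]
  i=2: D_i=min(4*3^2,410)=36, bounds=[0,36]
  i=3: D_i=min(4*3^3,410)=108, bounds=[0,108]
  i=4: D_i=min(4*3^4,410)=324, bounds=[0,324]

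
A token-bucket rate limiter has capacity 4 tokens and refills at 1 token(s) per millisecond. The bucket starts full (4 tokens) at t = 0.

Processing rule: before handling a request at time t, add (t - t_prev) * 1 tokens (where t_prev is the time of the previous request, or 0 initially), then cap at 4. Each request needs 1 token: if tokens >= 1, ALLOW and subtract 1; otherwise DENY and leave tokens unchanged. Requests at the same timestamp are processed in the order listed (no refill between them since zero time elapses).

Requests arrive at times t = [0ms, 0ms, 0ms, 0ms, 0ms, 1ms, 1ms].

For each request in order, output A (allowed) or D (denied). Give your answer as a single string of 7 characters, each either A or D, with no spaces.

Simulating step by step:
  req#1 t=0ms: ALLOW
  req#2 t=0ms: ALLOW
  req#3 t=0ms: ALLOW
  req#4 t=0ms: ALLOW
  req#5 t=0ms: DENY
  req#6 t=1ms: ALLOW
  req#7 t=1ms: DENY

Answer: AAAADAD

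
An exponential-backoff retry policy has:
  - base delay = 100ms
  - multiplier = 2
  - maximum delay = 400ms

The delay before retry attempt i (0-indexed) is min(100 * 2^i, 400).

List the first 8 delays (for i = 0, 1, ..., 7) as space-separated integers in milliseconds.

Answer: 100 200 400 400 400 400 400 400

Derivation:
Computing each delay:
  i=0: min(100*2^0, 400) = 100
  i=1: min(100*2^1, 400) = 200
  i=2: min(100*2^2, 400) = 400
  i=3: min(100*2^3, 400) = 400
  i=4: min(100*2^4, 400) = 400
  i=5: min(100*2^5, 400) = 400
  i=6: min(100*2^6, 400) = 400
  i=7: min(100*2^7, 400) = 400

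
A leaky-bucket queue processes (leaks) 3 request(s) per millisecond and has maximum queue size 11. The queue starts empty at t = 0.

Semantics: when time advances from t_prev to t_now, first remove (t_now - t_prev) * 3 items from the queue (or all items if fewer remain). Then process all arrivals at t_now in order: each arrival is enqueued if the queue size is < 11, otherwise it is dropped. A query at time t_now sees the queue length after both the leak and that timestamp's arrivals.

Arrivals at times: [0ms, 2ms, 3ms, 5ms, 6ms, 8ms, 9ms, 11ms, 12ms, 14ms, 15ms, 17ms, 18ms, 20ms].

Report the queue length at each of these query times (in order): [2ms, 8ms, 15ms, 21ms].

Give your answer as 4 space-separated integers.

Answer: 1 1 1 0

Derivation:
Queue lengths at query times:
  query t=2ms: backlog = 1
  query t=8ms: backlog = 1
  query t=15ms: backlog = 1
  query t=21ms: backlog = 0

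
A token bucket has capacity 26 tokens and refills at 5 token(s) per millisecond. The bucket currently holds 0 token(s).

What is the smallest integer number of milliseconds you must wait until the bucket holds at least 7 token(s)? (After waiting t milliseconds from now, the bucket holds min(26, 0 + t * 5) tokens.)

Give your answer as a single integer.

Need 0 + t * 5 >= 7, so t >= 7/5.
Smallest integer t = ceil(7/5) = 2.

Answer: 2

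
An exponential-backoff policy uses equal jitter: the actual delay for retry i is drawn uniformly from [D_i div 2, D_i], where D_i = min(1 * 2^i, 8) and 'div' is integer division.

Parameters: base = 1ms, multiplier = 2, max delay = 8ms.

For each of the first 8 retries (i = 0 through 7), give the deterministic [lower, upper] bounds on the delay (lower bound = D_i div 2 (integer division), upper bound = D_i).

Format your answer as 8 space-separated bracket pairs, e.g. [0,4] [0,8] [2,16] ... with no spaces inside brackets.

Computing bounds per retry:
  i=0: D_i=min(1*2^0,8)=1, bounds=[0,1]
  i=1: D_i=min(1*2^1,8)=2, bounds=[1,2]
  i=2: D_i=min(1*2^2,8)=4, bounds=[2,4]
  i=3: D_i=min(1*2^3,8)=8, bounds=[4,8]
  i=4: D_i=min(1*2^4,8)=8, bounds=[4,8]
  i=5: D_i=min(1*2^5,8)=8, bounds=[4,8]
  i=6: D_i=min(1*2^6,8)=8, bounds=[4,8]
  i=7: D_i=min(1*2^7,8)=8, bounds=[4,8]

Answer: [0,1] [1,2] [2,4] [4,8] [4,8] [4,8] [4,8] [4,8]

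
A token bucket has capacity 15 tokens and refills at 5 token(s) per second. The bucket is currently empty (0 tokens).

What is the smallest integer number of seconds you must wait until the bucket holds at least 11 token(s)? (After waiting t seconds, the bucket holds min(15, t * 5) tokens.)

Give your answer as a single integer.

Answer: 3

Derivation:
Need t * 5 >= 11, so t >= 11/5.
Smallest integer t = ceil(11/5) = 3.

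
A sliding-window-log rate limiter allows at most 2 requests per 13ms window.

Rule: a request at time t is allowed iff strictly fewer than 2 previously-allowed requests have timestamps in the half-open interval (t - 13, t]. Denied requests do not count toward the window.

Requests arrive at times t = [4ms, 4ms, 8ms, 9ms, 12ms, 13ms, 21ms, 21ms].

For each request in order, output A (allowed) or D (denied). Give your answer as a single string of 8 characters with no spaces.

Answer: AADDDDAA

Derivation:
Tracking allowed requests in the window:
  req#1 t=4ms: ALLOW
  req#2 t=4ms: ALLOW
  req#3 t=8ms: DENY
  req#4 t=9ms: DENY
  req#5 t=12ms: DENY
  req#6 t=13ms: DENY
  req#7 t=21ms: ALLOW
  req#8 t=21ms: ALLOW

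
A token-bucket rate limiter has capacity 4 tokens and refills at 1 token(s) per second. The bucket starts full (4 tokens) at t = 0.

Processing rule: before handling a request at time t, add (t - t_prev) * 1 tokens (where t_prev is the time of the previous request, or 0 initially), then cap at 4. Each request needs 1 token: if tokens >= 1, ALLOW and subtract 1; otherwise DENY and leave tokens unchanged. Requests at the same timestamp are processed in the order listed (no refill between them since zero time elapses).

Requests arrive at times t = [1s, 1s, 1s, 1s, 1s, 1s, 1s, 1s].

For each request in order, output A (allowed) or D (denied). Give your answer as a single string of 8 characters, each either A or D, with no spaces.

Simulating step by step:
  req#1 t=1s: ALLOW
  req#2 t=1s: ALLOW
  req#3 t=1s: ALLOW
  req#4 t=1s: ALLOW
  req#5 t=1s: DENY
  req#6 t=1s: DENY
  req#7 t=1s: DENY
  req#8 t=1s: DENY

Answer: AAAADDDD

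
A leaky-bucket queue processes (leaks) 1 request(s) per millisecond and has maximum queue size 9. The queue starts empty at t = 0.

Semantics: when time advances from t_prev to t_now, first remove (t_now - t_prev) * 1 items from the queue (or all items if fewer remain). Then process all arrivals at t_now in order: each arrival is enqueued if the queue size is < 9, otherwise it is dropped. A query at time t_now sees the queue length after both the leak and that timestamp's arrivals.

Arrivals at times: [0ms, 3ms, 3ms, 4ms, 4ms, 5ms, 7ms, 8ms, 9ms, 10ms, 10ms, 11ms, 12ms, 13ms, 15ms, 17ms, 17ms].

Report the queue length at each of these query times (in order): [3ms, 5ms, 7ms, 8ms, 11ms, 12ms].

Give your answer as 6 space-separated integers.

Queue lengths at query times:
  query t=3ms: backlog = 2
  query t=5ms: backlog = 3
  query t=7ms: backlog = 2
  query t=8ms: backlog = 2
  query t=11ms: backlog = 3
  query t=12ms: backlog = 3

Answer: 2 3 2 2 3 3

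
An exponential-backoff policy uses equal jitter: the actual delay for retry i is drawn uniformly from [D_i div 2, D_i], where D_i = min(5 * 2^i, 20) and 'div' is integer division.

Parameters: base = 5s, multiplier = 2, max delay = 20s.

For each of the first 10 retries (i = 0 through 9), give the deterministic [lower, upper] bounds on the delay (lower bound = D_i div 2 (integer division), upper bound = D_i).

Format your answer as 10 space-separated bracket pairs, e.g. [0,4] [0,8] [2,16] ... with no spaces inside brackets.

Computing bounds per retry:
  i=0: D_i=min(5*2^0,20)=5, bounds=[2,5]
  i=1: D_i=min(5*2^1,20)=10, bounds=[5,10]
  i=2: D_i=min(5*2^2,20)=20, bounds=[10,20]
  i=3: D_i=min(5*2^3,20)=20, bounds=[10,20]
  i=4: D_i=min(5*2^4,20)=20, bounds=[10,20]
  i=5: D_i=min(5*2^5,20)=20, bounds=[10,20]
  i=6: D_i=min(5*2^6,20)=20, bounds=[10,20]
  i=7: D_i=min(5*2^7,20)=20, bounds=[10,20]
  i=8: D_i=min(5*2^8,20)=20, bounds=[10,20]
  i=9: D_i=min(5*2^9,20)=20, bounds=[10,20]

Answer: [2,5] [5,10] [10,20] [10,20] [10,20] [10,20] [10,20] [10,20] [10,20] [10,20]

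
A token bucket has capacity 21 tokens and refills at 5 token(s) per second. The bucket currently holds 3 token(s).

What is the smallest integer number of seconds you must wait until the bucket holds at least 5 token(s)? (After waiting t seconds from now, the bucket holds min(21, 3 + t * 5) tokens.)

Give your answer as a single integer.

Answer: 1

Derivation:
Need 3 + t * 5 >= 5, so t >= 2/5.
Smallest integer t = ceil(2/5) = 1.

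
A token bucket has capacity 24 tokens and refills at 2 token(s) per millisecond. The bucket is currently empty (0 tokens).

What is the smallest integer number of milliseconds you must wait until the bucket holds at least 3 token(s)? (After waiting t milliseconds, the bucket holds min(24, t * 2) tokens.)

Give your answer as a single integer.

Answer: 2

Derivation:
Need t * 2 >= 3, so t >= 3/2.
Smallest integer t = ceil(3/2) = 2.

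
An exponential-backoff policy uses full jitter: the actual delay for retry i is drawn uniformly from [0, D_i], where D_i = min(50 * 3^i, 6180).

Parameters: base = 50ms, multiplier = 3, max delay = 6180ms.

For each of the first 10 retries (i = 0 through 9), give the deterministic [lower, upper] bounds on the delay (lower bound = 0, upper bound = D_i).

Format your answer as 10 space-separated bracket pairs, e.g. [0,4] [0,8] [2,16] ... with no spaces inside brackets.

Computing bounds per retry:
  i=0: D_i=min(50*3^0,6180)=50, bounds=[0,50]
  i=1: D_i=min(50*3^1,6180)=150, bounds=[0,150]
  i=2: D_i=min(50*3^2,6180)=450, bounds=[0,450]
  i=3: D_i=min(50*3^3,6180)=1350, bounds=[0,1350]
  i=4: D_i=min(50*3^4,6180)=4050, bounds=[0,4050]
  i=5: D_i=min(50*3^5,6180)=6180, bounds=[0,6180]
  i=6: D_i=min(50*3^6,6180)=6180, bounds=[0,6180]
  i=7: D_i=min(50*3^7,6180)=6180, bounds=[0,6180]
  i=8: D_i=min(50*3^8,6180)=6180, bounds=[0,6180]
  i=9: D_i=min(50*3^9,6180)=6180, bounds=[0,6180]

Answer: [0,50] [0,150] [0,450] [0,1350] [0,4050] [0,6180] [0,6180] [0,6180] [0,6180] [0,6180]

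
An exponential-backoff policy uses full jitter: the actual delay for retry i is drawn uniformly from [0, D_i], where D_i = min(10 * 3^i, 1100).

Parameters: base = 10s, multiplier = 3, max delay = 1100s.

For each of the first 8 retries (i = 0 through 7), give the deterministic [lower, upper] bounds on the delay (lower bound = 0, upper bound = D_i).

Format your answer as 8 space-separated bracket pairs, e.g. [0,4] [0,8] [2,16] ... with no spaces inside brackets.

Answer: [0,10] [0,30] [0,90] [0,270] [0,810] [0,1100] [0,1100] [0,1100]

Derivation:
Computing bounds per retry:
  i=0: D_i=min(10*3^0,1100)=10, bounds=[0,10]
  i=1: D_i=min(10*3^1,1100)=30, bounds=[0,30]
  i=2: D_i=min(10*3^2,1100)=90, bounds=[0,90]
  i=3: D_i=min(10*3^3,1100)=270, bounds=[0,270]
  i=4: D_i=min(10*3^4,1100)=810, bounds=[0,810]
  i=5: D_i=min(10*3^5,1100)=1100, bounds=[0,1100]
  i=6: D_i=min(10*3^6,1100)=1100, bounds=[0,1100]
  i=7: D_i=min(10*3^7,1100)=1100, bounds=[0,1100]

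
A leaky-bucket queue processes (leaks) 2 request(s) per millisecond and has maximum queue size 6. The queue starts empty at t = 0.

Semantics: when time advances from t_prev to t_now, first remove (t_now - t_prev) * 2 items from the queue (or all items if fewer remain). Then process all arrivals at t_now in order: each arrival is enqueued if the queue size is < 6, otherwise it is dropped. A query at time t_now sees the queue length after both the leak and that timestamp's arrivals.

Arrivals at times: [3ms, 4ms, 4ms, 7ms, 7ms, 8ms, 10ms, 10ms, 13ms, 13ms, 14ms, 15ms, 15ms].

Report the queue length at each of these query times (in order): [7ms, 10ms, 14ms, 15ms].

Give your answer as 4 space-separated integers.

Answer: 2 2 1 2

Derivation:
Queue lengths at query times:
  query t=7ms: backlog = 2
  query t=10ms: backlog = 2
  query t=14ms: backlog = 1
  query t=15ms: backlog = 2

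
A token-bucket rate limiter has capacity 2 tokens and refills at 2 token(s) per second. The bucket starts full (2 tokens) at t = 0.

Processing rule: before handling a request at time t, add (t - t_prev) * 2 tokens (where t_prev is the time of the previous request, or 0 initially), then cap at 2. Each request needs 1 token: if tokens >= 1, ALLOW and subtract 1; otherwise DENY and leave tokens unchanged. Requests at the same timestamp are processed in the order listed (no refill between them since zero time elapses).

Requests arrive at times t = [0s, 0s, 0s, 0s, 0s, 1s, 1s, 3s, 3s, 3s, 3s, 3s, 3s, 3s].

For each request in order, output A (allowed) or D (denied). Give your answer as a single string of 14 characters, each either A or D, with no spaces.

Simulating step by step:
  req#1 t=0s: ALLOW
  req#2 t=0s: ALLOW
  req#3 t=0s: DENY
  req#4 t=0s: DENY
  req#5 t=0s: DENY
  req#6 t=1s: ALLOW
  req#7 t=1s: ALLOW
  req#8 t=3s: ALLOW
  req#9 t=3s: ALLOW
  req#10 t=3s: DENY
  req#11 t=3s: DENY
  req#12 t=3s: DENY
  req#13 t=3s: DENY
  req#14 t=3s: DENY

Answer: AADDDAAAADDDDD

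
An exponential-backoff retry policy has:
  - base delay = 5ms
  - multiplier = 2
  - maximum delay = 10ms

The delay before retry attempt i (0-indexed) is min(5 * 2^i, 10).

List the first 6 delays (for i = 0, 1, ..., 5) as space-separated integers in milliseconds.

Answer: 5 10 10 10 10 10

Derivation:
Computing each delay:
  i=0: min(5*2^0, 10) = 5
  i=1: min(5*2^1, 10) = 10
  i=2: min(5*2^2, 10) = 10
  i=3: min(5*2^3, 10) = 10
  i=4: min(5*2^4, 10) = 10
  i=5: min(5*2^5, 10) = 10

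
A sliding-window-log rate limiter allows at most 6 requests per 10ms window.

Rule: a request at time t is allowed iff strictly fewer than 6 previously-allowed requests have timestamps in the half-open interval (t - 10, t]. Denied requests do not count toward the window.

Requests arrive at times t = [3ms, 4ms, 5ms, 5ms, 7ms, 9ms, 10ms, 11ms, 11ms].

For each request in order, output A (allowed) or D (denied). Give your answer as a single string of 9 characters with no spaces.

Answer: AAAAAADDD

Derivation:
Tracking allowed requests in the window:
  req#1 t=3ms: ALLOW
  req#2 t=4ms: ALLOW
  req#3 t=5ms: ALLOW
  req#4 t=5ms: ALLOW
  req#5 t=7ms: ALLOW
  req#6 t=9ms: ALLOW
  req#7 t=10ms: DENY
  req#8 t=11ms: DENY
  req#9 t=11ms: DENY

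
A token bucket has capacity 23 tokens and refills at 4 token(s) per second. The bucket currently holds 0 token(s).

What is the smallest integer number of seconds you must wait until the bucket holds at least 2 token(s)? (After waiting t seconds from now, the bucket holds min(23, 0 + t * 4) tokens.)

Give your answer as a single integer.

Need 0 + t * 4 >= 2, so t >= 2/4.
Smallest integer t = ceil(2/4) = 1.

Answer: 1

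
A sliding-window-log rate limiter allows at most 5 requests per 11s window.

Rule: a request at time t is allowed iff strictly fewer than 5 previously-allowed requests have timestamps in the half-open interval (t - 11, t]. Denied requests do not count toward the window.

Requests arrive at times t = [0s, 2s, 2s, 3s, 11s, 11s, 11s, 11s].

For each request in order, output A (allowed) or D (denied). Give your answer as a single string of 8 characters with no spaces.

Answer: AAAAAADD

Derivation:
Tracking allowed requests in the window:
  req#1 t=0s: ALLOW
  req#2 t=2s: ALLOW
  req#3 t=2s: ALLOW
  req#4 t=3s: ALLOW
  req#5 t=11s: ALLOW
  req#6 t=11s: ALLOW
  req#7 t=11s: DENY
  req#8 t=11s: DENY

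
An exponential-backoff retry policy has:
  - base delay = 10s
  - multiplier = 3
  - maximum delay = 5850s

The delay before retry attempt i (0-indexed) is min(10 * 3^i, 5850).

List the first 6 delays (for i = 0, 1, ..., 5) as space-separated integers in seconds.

Computing each delay:
  i=0: min(10*3^0, 5850) = 10
  i=1: min(10*3^1, 5850) = 30
  i=2: min(10*3^2, 5850) = 90
  i=3: min(10*3^3, 5850) = 270
  i=4: min(10*3^4, 5850) = 810
  i=5: min(10*3^5, 5850) = 2430

Answer: 10 30 90 270 810 2430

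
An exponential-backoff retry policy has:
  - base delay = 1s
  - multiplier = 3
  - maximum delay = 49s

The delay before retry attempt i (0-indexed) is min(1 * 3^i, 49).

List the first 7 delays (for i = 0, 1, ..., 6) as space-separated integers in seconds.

Computing each delay:
  i=0: min(1*3^0, 49) = 1
  i=1: min(1*3^1, 49) = 3
  i=2: min(1*3^2, 49) = 9
  i=3: min(1*3^3, 49) = 27
  i=4: min(1*3^4, 49) = 49
  i=5: min(1*3^5, 49) = 49
  i=6: min(1*3^6, 49) = 49

Answer: 1 3 9 27 49 49 49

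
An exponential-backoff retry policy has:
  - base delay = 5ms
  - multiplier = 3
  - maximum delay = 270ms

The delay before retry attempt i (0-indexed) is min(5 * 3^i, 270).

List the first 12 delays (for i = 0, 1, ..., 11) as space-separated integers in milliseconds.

Answer: 5 15 45 135 270 270 270 270 270 270 270 270

Derivation:
Computing each delay:
  i=0: min(5*3^0, 270) = 5
  i=1: min(5*3^1, 270) = 15
  i=2: min(5*3^2, 270) = 45
  i=3: min(5*3^3, 270) = 135
  i=4: min(5*3^4, 270) = 270
  i=5: min(5*3^5, 270) = 270
  i=6: min(5*3^6, 270) = 270
  i=7: min(5*3^7, 270) = 270
  i=8: min(5*3^8, 270) = 270
  i=9: min(5*3^9, 270) = 270
  i=10: min(5*3^10, 270) = 270
  i=11: min(5*3^11, 270) = 270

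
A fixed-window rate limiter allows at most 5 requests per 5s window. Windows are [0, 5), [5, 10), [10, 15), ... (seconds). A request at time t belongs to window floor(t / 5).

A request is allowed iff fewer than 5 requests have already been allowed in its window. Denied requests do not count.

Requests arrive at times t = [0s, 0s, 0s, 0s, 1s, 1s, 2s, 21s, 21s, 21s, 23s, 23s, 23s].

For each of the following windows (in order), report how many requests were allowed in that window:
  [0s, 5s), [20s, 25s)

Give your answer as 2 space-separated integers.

Answer: 5 5

Derivation:
Processing requests:
  req#1 t=0s (window 0): ALLOW
  req#2 t=0s (window 0): ALLOW
  req#3 t=0s (window 0): ALLOW
  req#4 t=0s (window 0): ALLOW
  req#5 t=1s (window 0): ALLOW
  req#6 t=1s (window 0): DENY
  req#7 t=2s (window 0): DENY
  req#8 t=21s (window 4): ALLOW
  req#9 t=21s (window 4): ALLOW
  req#10 t=21s (window 4): ALLOW
  req#11 t=23s (window 4): ALLOW
  req#12 t=23s (window 4): ALLOW
  req#13 t=23s (window 4): DENY

Allowed counts by window: 5 5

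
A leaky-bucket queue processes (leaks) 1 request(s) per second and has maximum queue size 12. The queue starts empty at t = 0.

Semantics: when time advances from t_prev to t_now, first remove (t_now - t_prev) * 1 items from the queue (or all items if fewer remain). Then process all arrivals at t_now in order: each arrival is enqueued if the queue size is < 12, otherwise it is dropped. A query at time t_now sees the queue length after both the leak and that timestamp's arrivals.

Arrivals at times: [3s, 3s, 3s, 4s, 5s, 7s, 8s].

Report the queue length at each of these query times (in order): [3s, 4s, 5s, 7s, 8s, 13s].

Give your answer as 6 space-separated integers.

Answer: 3 3 3 2 2 0

Derivation:
Queue lengths at query times:
  query t=3s: backlog = 3
  query t=4s: backlog = 3
  query t=5s: backlog = 3
  query t=7s: backlog = 2
  query t=8s: backlog = 2
  query t=13s: backlog = 0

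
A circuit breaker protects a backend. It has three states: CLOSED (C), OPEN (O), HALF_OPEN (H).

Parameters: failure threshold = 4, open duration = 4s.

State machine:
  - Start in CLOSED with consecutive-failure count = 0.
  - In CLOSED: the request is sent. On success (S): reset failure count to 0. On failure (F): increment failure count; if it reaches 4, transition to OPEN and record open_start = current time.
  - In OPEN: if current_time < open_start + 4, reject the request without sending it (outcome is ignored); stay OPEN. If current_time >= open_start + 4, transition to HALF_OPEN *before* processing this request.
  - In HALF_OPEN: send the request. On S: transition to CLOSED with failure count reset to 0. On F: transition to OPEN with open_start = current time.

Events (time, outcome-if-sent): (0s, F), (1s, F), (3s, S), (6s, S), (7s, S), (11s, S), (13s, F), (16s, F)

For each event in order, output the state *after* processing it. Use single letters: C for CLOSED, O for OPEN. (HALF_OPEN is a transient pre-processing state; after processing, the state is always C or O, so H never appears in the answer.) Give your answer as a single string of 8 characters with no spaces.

Answer: CCCCCCCC

Derivation:
State after each event:
  event#1 t=0s outcome=F: state=CLOSED
  event#2 t=1s outcome=F: state=CLOSED
  event#3 t=3s outcome=S: state=CLOSED
  event#4 t=6s outcome=S: state=CLOSED
  event#5 t=7s outcome=S: state=CLOSED
  event#6 t=11s outcome=S: state=CLOSED
  event#7 t=13s outcome=F: state=CLOSED
  event#8 t=16s outcome=F: state=CLOSED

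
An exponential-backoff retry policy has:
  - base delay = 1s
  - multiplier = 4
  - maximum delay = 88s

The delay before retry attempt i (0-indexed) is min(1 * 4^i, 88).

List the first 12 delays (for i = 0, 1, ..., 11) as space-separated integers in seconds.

Computing each delay:
  i=0: min(1*4^0, 88) = 1
  i=1: min(1*4^1, 88) = 4
  i=2: min(1*4^2, 88) = 16
  i=3: min(1*4^3, 88) = 64
  i=4: min(1*4^4, 88) = 88
  i=5: min(1*4^5, 88) = 88
  i=6: min(1*4^6, 88) = 88
  i=7: min(1*4^7, 88) = 88
  i=8: min(1*4^8, 88) = 88
  i=9: min(1*4^9, 88) = 88
  i=10: min(1*4^10, 88) = 88
  i=11: min(1*4^11, 88) = 88

Answer: 1 4 16 64 88 88 88 88 88 88 88 88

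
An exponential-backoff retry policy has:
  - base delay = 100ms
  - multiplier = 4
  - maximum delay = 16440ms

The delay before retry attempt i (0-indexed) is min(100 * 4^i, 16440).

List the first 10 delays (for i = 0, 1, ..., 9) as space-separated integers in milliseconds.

Answer: 100 400 1600 6400 16440 16440 16440 16440 16440 16440

Derivation:
Computing each delay:
  i=0: min(100*4^0, 16440) = 100
  i=1: min(100*4^1, 16440) = 400
  i=2: min(100*4^2, 16440) = 1600
  i=3: min(100*4^3, 16440) = 6400
  i=4: min(100*4^4, 16440) = 16440
  i=5: min(100*4^5, 16440) = 16440
  i=6: min(100*4^6, 16440) = 16440
  i=7: min(100*4^7, 16440) = 16440
  i=8: min(100*4^8, 16440) = 16440
  i=9: min(100*4^9, 16440) = 16440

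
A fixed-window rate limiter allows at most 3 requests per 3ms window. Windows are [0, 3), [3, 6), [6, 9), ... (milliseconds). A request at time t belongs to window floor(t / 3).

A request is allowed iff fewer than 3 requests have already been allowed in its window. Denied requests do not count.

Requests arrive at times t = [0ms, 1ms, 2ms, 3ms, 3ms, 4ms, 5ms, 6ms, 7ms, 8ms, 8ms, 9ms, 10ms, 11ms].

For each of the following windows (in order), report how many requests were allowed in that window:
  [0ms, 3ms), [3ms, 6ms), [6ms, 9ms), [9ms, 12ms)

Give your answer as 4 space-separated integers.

Processing requests:
  req#1 t=0ms (window 0): ALLOW
  req#2 t=1ms (window 0): ALLOW
  req#3 t=2ms (window 0): ALLOW
  req#4 t=3ms (window 1): ALLOW
  req#5 t=3ms (window 1): ALLOW
  req#6 t=4ms (window 1): ALLOW
  req#7 t=5ms (window 1): DENY
  req#8 t=6ms (window 2): ALLOW
  req#9 t=7ms (window 2): ALLOW
  req#10 t=8ms (window 2): ALLOW
  req#11 t=8ms (window 2): DENY
  req#12 t=9ms (window 3): ALLOW
  req#13 t=10ms (window 3): ALLOW
  req#14 t=11ms (window 3): ALLOW

Allowed counts by window: 3 3 3 3

Answer: 3 3 3 3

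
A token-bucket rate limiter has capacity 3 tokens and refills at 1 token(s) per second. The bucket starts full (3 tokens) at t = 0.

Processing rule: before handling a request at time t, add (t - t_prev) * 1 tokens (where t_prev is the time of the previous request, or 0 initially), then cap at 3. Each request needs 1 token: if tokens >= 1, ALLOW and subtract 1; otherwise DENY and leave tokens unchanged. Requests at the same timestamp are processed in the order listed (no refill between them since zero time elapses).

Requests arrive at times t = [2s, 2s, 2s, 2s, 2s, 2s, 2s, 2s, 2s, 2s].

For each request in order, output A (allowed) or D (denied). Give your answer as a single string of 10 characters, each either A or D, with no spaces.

Answer: AAADDDDDDD

Derivation:
Simulating step by step:
  req#1 t=2s: ALLOW
  req#2 t=2s: ALLOW
  req#3 t=2s: ALLOW
  req#4 t=2s: DENY
  req#5 t=2s: DENY
  req#6 t=2s: DENY
  req#7 t=2s: DENY
  req#8 t=2s: DENY
  req#9 t=2s: DENY
  req#10 t=2s: DENY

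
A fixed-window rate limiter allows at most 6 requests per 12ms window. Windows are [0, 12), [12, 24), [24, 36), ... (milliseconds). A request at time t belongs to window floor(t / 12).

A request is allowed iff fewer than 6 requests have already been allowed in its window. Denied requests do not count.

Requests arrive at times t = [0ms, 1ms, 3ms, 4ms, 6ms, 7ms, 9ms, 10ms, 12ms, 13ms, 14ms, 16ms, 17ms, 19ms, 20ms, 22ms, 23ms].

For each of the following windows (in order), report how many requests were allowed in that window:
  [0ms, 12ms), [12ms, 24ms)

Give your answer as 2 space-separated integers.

Processing requests:
  req#1 t=0ms (window 0): ALLOW
  req#2 t=1ms (window 0): ALLOW
  req#3 t=3ms (window 0): ALLOW
  req#4 t=4ms (window 0): ALLOW
  req#5 t=6ms (window 0): ALLOW
  req#6 t=7ms (window 0): ALLOW
  req#7 t=9ms (window 0): DENY
  req#8 t=10ms (window 0): DENY
  req#9 t=12ms (window 1): ALLOW
  req#10 t=13ms (window 1): ALLOW
  req#11 t=14ms (window 1): ALLOW
  req#12 t=16ms (window 1): ALLOW
  req#13 t=17ms (window 1): ALLOW
  req#14 t=19ms (window 1): ALLOW
  req#15 t=20ms (window 1): DENY
  req#16 t=22ms (window 1): DENY
  req#17 t=23ms (window 1): DENY

Allowed counts by window: 6 6

Answer: 6 6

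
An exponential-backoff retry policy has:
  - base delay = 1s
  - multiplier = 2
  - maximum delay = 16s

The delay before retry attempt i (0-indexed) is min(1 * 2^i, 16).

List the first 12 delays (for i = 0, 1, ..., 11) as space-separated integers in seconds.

Answer: 1 2 4 8 16 16 16 16 16 16 16 16

Derivation:
Computing each delay:
  i=0: min(1*2^0, 16) = 1
  i=1: min(1*2^1, 16) = 2
  i=2: min(1*2^2, 16) = 4
  i=3: min(1*2^3, 16) = 8
  i=4: min(1*2^4, 16) = 16
  i=5: min(1*2^5, 16) = 16
  i=6: min(1*2^6, 16) = 16
  i=7: min(1*2^7, 16) = 16
  i=8: min(1*2^8, 16) = 16
  i=9: min(1*2^9, 16) = 16
  i=10: min(1*2^10, 16) = 16
  i=11: min(1*2^11, 16) = 16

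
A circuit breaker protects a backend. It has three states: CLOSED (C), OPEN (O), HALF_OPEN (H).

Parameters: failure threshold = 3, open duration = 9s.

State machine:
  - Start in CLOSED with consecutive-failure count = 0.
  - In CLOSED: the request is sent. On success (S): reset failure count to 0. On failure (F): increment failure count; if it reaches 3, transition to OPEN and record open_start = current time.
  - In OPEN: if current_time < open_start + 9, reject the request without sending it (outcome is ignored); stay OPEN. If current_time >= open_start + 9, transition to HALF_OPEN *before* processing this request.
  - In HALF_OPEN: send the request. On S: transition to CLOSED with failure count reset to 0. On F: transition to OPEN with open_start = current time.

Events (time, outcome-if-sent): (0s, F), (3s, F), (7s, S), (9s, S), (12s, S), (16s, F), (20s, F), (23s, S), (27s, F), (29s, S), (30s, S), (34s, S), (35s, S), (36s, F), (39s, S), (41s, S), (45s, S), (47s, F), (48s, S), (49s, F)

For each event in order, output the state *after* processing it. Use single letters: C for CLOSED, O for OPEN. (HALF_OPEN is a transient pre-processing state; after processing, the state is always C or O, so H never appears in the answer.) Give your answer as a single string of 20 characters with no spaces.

Answer: CCCCCCCCCCCCCCCCCCCC

Derivation:
State after each event:
  event#1 t=0s outcome=F: state=CLOSED
  event#2 t=3s outcome=F: state=CLOSED
  event#3 t=7s outcome=S: state=CLOSED
  event#4 t=9s outcome=S: state=CLOSED
  event#5 t=12s outcome=S: state=CLOSED
  event#6 t=16s outcome=F: state=CLOSED
  event#7 t=20s outcome=F: state=CLOSED
  event#8 t=23s outcome=S: state=CLOSED
  event#9 t=27s outcome=F: state=CLOSED
  event#10 t=29s outcome=S: state=CLOSED
  event#11 t=30s outcome=S: state=CLOSED
  event#12 t=34s outcome=S: state=CLOSED
  event#13 t=35s outcome=S: state=CLOSED
  event#14 t=36s outcome=F: state=CLOSED
  event#15 t=39s outcome=S: state=CLOSED
  event#16 t=41s outcome=S: state=CLOSED
  event#17 t=45s outcome=S: state=CLOSED
  event#18 t=47s outcome=F: state=CLOSED
  event#19 t=48s outcome=S: state=CLOSED
  event#20 t=49s outcome=F: state=CLOSED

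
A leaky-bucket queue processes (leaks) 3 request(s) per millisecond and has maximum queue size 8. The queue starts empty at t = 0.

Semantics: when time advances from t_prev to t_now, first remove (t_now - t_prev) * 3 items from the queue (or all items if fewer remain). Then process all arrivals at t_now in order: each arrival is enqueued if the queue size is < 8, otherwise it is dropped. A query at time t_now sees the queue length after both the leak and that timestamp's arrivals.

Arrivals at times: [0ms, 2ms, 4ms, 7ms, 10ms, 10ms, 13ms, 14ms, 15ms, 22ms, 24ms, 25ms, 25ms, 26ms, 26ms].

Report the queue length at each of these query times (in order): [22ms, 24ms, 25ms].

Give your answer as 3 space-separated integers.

Queue lengths at query times:
  query t=22ms: backlog = 1
  query t=24ms: backlog = 1
  query t=25ms: backlog = 2

Answer: 1 1 2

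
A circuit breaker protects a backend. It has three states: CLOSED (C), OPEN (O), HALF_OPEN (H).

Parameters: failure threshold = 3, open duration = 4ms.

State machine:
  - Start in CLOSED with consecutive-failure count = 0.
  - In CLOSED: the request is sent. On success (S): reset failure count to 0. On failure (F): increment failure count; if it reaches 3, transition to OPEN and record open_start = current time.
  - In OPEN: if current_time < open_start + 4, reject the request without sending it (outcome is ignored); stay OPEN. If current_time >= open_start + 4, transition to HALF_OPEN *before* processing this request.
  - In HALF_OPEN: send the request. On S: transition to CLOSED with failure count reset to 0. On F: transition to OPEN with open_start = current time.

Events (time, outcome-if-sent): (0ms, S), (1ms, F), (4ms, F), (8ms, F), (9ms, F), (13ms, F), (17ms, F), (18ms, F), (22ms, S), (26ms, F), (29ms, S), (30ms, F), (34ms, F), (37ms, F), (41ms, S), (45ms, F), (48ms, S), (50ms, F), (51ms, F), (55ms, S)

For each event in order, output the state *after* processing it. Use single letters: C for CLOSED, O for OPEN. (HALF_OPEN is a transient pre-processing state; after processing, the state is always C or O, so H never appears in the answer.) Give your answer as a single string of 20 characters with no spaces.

Answer: CCCOOOOOCCCCCOCCCCCC

Derivation:
State after each event:
  event#1 t=0ms outcome=S: state=CLOSED
  event#2 t=1ms outcome=F: state=CLOSED
  event#3 t=4ms outcome=F: state=CLOSED
  event#4 t=8ms outcome=F: state=OPEN
  event#5 t=9ms outcome=F: state=OPEN
  event#6 t=13ms outcome=F: state=OPEN
  event#7 t=17ms outcome=F: state=OPEN
  event#8 t=18ms outcome=F: state=OPEN
  event#9 t=22ms outcome=S: state=CLOSED
  event#10 t=26ms outcome=F: state=CLOSED
  event#11 t=29ms outcome=S: state=CLOSED
  event#12 t=30ms outcome=F: state=CLOSED
  event#13 t=34ms outcome=F: state=CLOSED
  event#14 t=37ms outcome=F: state=OPEN
  event#15 t=41ms outcome=S: state=CLOSED
  event#16 t=45ms outcome=F: state=CLOSED
  event#17 t=48ms outcome=S: state=CLOSED
  event#18 t=50ms outcome=F: state=CLOSED
  event#19 t=51ms outcome=F: state=CLOSED
  event#20 t=55ms outcome=S: state=CLOSED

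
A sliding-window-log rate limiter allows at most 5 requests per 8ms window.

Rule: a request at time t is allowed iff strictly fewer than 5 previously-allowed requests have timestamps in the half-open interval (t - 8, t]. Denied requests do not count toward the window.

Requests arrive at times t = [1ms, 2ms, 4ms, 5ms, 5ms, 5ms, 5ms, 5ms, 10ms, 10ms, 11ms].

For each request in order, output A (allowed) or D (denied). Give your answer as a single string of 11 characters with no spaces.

Tracking allowed requests in the window:
  req#1 t=1ms: ALLOW
  req#2 t=2ms: ALLOW
  req#3 t=4ms: ALLOW
  req#4 t=5ms: ALLOW
  req#5 t=5ms: ALLOW
  req#6 t=5ms: DENY
  req#7 t=5ms: DENY
  req#8 t=5ms: DENY
  req#9 t=10ms: ALLOW
  req#10 t=10ms: ALLOW
  req#11 t=11ms: DENY

Answer: AAAAADDDAAD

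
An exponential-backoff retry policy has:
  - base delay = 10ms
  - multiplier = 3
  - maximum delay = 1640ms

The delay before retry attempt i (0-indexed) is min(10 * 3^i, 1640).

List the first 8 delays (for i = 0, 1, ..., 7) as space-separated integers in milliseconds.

Answer: 10 30 90 270 810 1640 1640 1640

Derivation:
Computing each delay:
  i=0: min(10*3^0, 1640) = 10
  i=1: min(10*3^1, 1640) = 30
  i=2: min(10*3^2, 1640) = 90
  i=3: min(10*3^3, 1640) = 270
  i=4: min(10*3^4, 1640) = 810
  i=5: min(10*3^5, 1640) = 1640
  i=6: min(10*3^6, 1640) = 1640
  i=7: min(10*3^7, 1640) = 1640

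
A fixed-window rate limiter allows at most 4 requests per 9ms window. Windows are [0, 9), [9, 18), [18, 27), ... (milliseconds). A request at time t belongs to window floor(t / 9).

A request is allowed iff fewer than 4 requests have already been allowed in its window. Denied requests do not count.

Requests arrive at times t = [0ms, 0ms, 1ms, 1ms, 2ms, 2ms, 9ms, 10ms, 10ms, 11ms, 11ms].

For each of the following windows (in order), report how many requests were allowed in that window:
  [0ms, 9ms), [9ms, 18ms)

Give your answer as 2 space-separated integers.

Answer: 4 4

Derivation:
Processing requests:
  req#1 t=0ms (window 0): ALLOW
  req#2 t=0ms (window 0): ALLOW
  req#3 t=1ms (window 0): ALLOW
  req#4 t=1ms (window 0): ALLOW
  req#5 t=2ms (window 0): DENY
  req#6 t=2ms (window 0): DENY
  req#7 t=9ms (window 1): ALLOW
  req#8 t=10ms (window 1): ALLOW
  req#9 t=10ms (window 1): ALLOW
  req#10 t=11ms (window 1): ALLOW
  req#11 t=11ms (window 1): DENY

Allowed counts by window: 4 4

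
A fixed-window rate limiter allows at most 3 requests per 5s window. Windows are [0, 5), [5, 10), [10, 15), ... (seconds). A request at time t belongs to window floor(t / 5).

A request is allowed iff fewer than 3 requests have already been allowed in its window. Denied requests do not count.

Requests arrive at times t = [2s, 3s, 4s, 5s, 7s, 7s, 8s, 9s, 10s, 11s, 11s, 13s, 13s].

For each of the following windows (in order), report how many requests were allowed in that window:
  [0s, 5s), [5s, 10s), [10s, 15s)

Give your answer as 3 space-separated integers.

Processing requests:
  req#1 t=2s (window 0): ALLOW
  req#2 t=3s (window 0): ALLOW
  req#3 t=4s (window 0): ALLOW
  req#4 t=5s (window 1): ALLOW
  req#5 t=7s (window 1): ALLOW
  req#6 t=7s (window 1): ALLOW
  req#7 t=8s (window 1): DENY
  req#8 t=9s (window 1): DENY
  req#9 t=10s (window 2): ALLOW
  req#10 t=11s (window 2): ALLOW
  req#11 t=11s (window 2): ALLOW
  req#12 t=13s (window 2): DENY
  req#13 t=13s (window 2): DENY

Allowed counts by window: 3 3 3

Answer: 3 3 3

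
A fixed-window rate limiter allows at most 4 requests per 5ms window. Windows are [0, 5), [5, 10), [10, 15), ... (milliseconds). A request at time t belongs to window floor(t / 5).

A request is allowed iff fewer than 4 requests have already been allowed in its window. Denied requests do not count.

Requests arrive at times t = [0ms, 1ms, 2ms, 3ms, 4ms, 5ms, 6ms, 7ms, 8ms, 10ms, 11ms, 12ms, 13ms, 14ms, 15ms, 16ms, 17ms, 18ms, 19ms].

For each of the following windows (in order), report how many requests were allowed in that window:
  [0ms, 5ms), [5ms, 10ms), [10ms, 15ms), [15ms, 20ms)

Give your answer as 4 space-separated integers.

Answer: 4 4 4 4

Derivation:
Processing requests:
  req#1 t=0ms (window 0): ALLOW
  req#2 t=1ms (window 0): ALLOW
  req#3 t=2ms (window 0): ALLOW
  req#4 t=3ms (window 0): ALLOW
  req#5 t=4ms (window 0): DENY
  req#6 t=5ms (window 1): ALLOW
  req#7 t=6ms (window 1): ALLOW
  req#8 t=7ms (window 1): ALLOW
  req#9 t=8ms (window 1): ALLOW
  req#10 t=10ms (window 2): ALLOW
  req#11 t=11ms (window 2): ALLOW
  req#12 t=12ms (window 2): ALLOW
  req#13 t=13ms (window 2): ALLOW
  req#14 t=14ms (window 2): DENY
  req#15 t=15ms (window 3): ALLOW
  req#16 t=16ms (window 3): ALLOW
  req#17 t=17ms (window 3): ALLOW
  req#18 t=18ms (window 3): ALLOW
  req#19 t=19ms (window 3): DENY

Allowed counts by window: 4 4 4 4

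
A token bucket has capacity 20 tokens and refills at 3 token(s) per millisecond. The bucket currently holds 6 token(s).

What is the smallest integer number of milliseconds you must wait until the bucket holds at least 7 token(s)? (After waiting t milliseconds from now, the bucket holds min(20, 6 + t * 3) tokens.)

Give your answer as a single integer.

Answer: 1

Derivation:
Need 6 + t * 3 >= 7, so t >= 1/3.
Smallest integer t = ceil(1/3) = 1.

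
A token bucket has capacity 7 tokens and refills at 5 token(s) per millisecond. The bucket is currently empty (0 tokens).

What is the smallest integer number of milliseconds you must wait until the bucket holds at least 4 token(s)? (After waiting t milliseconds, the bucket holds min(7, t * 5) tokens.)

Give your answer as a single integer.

Need t * 5 >= 4, so t >= 4/5.
Smallest integer t = ceil(4/5) = 1.

Answer: 1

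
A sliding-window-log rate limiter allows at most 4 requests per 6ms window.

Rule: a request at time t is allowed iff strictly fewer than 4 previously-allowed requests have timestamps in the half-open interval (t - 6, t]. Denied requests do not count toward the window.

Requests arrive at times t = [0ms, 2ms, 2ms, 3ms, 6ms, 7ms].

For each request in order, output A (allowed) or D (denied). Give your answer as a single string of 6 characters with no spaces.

Answer: AAAAAD

Derivation:
Tracking allowed requests in the window:
  req#1 t=0ms: ALLOW
  req#2 t=2ms: ALLOW
  req#3 t=2ms: ALLOW
  req#4 t=3ms: ALLOW
  req#5 t=6ms: ALLOW
  req#6 t=7ms: DENY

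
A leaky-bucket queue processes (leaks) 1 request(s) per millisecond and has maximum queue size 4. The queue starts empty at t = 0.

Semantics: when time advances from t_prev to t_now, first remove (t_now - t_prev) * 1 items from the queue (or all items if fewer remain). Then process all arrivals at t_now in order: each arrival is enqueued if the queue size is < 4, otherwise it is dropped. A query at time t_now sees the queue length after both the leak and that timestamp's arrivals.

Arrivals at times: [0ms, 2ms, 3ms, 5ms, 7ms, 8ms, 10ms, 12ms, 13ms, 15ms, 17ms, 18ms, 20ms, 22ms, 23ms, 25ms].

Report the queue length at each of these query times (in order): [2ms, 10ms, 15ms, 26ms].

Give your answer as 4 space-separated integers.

Queue lengths at query times:
  query t=2ms: backlog = 1
  query t=10ms: backlog = 1
  query t=15ms: backlog = 1
  query t=26ms: backlog = 0

Answer: 1 1 1 0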